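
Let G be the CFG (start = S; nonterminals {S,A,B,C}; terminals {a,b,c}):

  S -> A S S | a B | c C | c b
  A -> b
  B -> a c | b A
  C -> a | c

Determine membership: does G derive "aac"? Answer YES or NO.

CNF form of G:
  S -> A X3 | T0 B | T1 C | T1 T2
  A -> b
  B -> T0 T1 | T2 A
  C -> a | c
  T0 -> a
  T1 -> c
  T2 -> b
  X3 -> S S

CYK table (by increasing span):
  [0..0]={C,T0}  "a"  orig:{C}
  [1..1]={C,T0}  "a"  orig:{C}
  [2..2]={C,T1}  "c"  orig:{C}
  [0..1]=∅  "aa"
  [1..2]={B}  "ac"
  [0..2]={S}  "aac"

S ∈ T[0,2] ⇒ YES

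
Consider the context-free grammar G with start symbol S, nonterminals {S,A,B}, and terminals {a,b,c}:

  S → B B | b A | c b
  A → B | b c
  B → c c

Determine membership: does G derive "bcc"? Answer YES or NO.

CNF form of G:
  S -> B B | T0 A | T1 T0
  A -> T0 T1 | T1 T1
  B -> T1 T1
  T0 -> b
  T1 -> c

CYK table (by increasing span):
  [0..0]={T0}  "b"  orig:{}
  [1..1]={T1}  "c"  orig:{}
  [2..2]={T1}  "c"  orig:{}
  [0..1]={A}  "bc"
  [1..2]={A,B}  "cc"
  [0..2]={S}  "bcc"

S ∈ T[0,2] ⇒ YES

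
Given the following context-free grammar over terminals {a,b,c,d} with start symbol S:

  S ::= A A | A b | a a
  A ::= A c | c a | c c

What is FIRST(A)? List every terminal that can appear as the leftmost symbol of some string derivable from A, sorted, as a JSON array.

FIRST sets, iterate to fixpoint:
iter 1:
  A via A→c a: +{c}
  S via S→A A: +{c}
  S via S→a a: +{a}
  FIRST(S)={a,c}  FIRST(A)={c}
iter 2: (no change)
  FIRST(S)={a,c}  FIRST(A)={c}

FIRST(A) = ["c"]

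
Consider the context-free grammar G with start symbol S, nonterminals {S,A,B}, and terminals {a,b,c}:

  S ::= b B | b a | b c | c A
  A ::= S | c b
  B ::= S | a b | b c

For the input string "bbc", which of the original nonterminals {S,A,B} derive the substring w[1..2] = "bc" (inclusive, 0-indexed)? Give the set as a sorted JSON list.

CNF form of G:
  S -> T0 B | T0 T1 | T0 T2 | T2 A
  A -> T0 B | T0 T1 | T0 T2 | T2 A | T2 T0
  B -> T0 B | T0 T1 | T0 T2 | T1 T0 | T2 A
  T0 -> b
  T1 -> a
  T2 -> c

Fill CYK table bottom-up, restricted to cells inside w[1..2]:
  cell(1,1) b: {T0}  orig:{}
  cell(2,2) c: {T2}  orig:{}
  cell(1,2) bc: {A,B,S}

Original NTs in T[1,2] deriving "bc": ["A", "B", "S"]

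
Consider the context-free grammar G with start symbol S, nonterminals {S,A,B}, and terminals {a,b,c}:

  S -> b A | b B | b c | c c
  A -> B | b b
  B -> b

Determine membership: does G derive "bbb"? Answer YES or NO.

Convert to CNF:
  S -> T0 A | T0 B | T0 T1 | T1 T1
  A -> T0 T0 | b
  B -> b
  T0 -> b
  T1 -> c

Fill CYK table bottom-up:
  [0..0]={A,B,T0}  "b"  orig:{A,B}
  [1..1]={A,B,T0}  "b"  orig:{A,B}
  [2..2]={A,B,T0}  "b"  orig:{A,B}
  [0..1]={A,S}  "bb"
  [1..2]={A,S}  "bb"
  [0..2]={S}  "bbb"

S ∈ T[0,2] ⇒ YES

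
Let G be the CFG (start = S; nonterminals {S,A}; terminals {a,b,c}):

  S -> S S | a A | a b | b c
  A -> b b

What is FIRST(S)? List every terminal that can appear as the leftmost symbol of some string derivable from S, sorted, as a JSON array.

FIRST iteration:
round 1:
  A via A→b b: +{b}
  S via S→a A: +{a}
  S via S→b c: +{b}
  FIRST[S]={a,b}  FIRST[A]={b}
round 2: done
  FIRST[S]={a,b}  FIRST[A]={b}

FIRST(S) = ["a", "b"]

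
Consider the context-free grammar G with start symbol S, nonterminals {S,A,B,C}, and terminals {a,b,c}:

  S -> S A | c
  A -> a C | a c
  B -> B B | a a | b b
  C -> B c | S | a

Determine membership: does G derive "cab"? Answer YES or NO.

Convert to CNF:
  S -> S A | c
  A -> T0 C | T0 T1
  B -> B B | T0 T0 | T2 T2
  C -> B T1 | S A | a | c
  T0 -> a
  T1 -> c
  T2 -> b

Fill CYK table bottom-up:
  cell(0,0) c: {C,S,T1}  orig:{C,S}
  cell(1,1) a: {C,T0}  orig:{C}
  cell(2,2) b: {T2}  orig:{}
  cell(0,1) ca: ∅
  cell(1,2) ab: ∅
  cell(0,2) cab: ∅

S ∉ T[0,2] ⇒ NO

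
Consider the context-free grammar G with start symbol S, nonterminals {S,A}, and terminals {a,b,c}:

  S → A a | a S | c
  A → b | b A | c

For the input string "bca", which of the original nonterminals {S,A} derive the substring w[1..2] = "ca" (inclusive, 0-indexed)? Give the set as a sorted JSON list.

Convert to CNF:
  S -> A T1 | T1 S | c
  A -> T0 A | b | c
  T0 -> b
  T1 -> a

CYK table (by increasing span) — only the sub-triangle for w[1..2]:
  T[1,1] 'c' = {A,S}
  T[2,2] 'a' = {T1}  orig:{}
  T[1,2] 'ca' = {S}

Original NTs in T[1,2] deriving "ca": ["S"]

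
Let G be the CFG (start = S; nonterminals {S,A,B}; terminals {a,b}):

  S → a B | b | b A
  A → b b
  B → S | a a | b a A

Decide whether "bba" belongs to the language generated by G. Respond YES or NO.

Convert to CNF:
  S -> T0 A | T1 B | b
  A -> T0 T0
  B -> T0 A | T0 X2 | T1 B | T1 T1 | b
  T0 -> b
  T1 -> a
  X2 -> T1 A

CYK table (by increasing span):
  cell(0,0) b: {B,S,T0}  orig:{B,S}
  cell(1,1) b: {B,S,T0}  orig:{B,S}
  cell(2,2) a: {T1}  orig:{}
  cell(0,1) bb: {A}
  cell(1,2) ba: ∅
  cell(0,2) bba: ∅

S ∉ T[0,2] ⇒ NO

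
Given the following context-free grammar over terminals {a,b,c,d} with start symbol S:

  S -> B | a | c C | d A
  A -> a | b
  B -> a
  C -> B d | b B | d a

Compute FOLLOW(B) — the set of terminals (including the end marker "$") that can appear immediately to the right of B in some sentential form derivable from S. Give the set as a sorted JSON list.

Compute FIRST by fixpoint:
iter 1:
  A via A→a: +{a}
  A via A→b: +{b}
  B via B→a: +{a}
  C via C→B d: +{a}
  C via C→b B: +{b}
  C via C→d a: +{d}
  S via S→B: +{a}
  S via S→c C: +{c}
  S via S→d A: +{d}
  S: {a,c,d}  A: {a,b}  B: {a}  C: {a,b,d}
iter 2: (stable)
  S: {a,c,d}  A: {a,b}  B: {a}  C: {a,b,d}

Compute FOLLOW by fixpoint:
seed FOLLOW(S) with $
[1]
  C→B d: FOLLOW(B) ⊇ FIRST(d) = {d}; new: +{d}
  S→B: FOLLOW(B) ⊇ FOLLOW(S) ⊇ {$}; new: +{$}
  S→c C: FOLLOW(C) ⊇ FOLLOW(S) ⊇ {$}; new: +{$}
  S→d A: FOLLOW(A) ⊇ FOLLOW(S) ⊇ {$}; new: +{$}
  S: {$}  A: {$}  B: {$,d}  C: {$}
[2] — fixpoint
  S: {$}  A: {$}  B: {$,d}  C: {$}

FOLLOW(B) = ["$", "d"]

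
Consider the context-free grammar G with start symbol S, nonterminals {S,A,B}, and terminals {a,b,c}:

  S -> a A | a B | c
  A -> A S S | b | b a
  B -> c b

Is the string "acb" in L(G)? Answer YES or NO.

Convert to CNF:
  S -> T1 A | T1 B | c
  A -> A X3 | T0 T1 | b
  B -> T2 T0
  T0 -> b
  T1 -> a
  T2 -> c
  X3 -> S S

CYK table (by increasing span):
  [0..0]={T1}  "a"  orig:{}
  [1..1]={S,T2}  "c"  orig:{S}
  [2..2]={A,T0}  "b"  orig:{A}
  [0..1]=∅  "ac"
  [1..2]={B}  "cb"
  [0..2]={S}  "acb"

S ∈ T[0,2] ⇒ YES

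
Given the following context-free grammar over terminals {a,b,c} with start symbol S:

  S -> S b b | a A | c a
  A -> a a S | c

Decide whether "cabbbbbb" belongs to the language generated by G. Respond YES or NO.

Convert to CNF:
  S -> S X4 | T0 A | T2 T0
  A -> T0 X3 | c
  T0 -> a
  T1 -> b
  T2 -> c
  X3 -> T0 S
  X4 -> T1 T1

CYK table (by increasing span):
  [0..0]={A,T2}  "c"  orig:{A}
  [1..1]={T0}  "a"  orig:{}
  [2..2]={T1}  "b"  orig:{}
  [3..3]={T1}  "b"  orig:{}
  [4..4]={T1}  "b"  orig:{}
  [5..5]={T1}  "b"  orig:{}
  [6..6]={T1}  "b"  orig:{}
  [7..7]={T1}  "b"  orig:{}
  [0..1]={S}  "ca"
  [1..2]=∅  "ab"
  [2..3]={X4}  "bb"  orig:{}
  [3..4]={X4}  "bb"  orig:{}
  [4..5]={X4}  "bb"  orig:{}
  [5..6]={X4}  "bb"  orig:{}
  [6..7]={X4}  "bb"  orig:{}
  [0..2]=∅  "cab"
  [1..3]=∅  "abb"
  [2..4]=∅  "bbb"
  [3..5]=∅  "bbb"
  [4..6]=∅  "bbb"
  [5..7]=∅  "bbb"
  [0..3]={S}  "cabb"
  [1..4]=∅  "abbb"
  [2..5]=∅  "bbbb"
  [3..6]=∅  "bbbb"
  [4..7]=∅  "bbbb"
  [0..4]=∅  "cabbb"
  [1..5]=∅  "abbbb"
  [2..6]=∅  "bbbbb"
  [3..7]=∅  "bbbbb"
  [0..5]={S}  "cabbbb"
  [1..6]=∅  "abbbbb"
  [2..7]=∅  "bbbbbb"
  [0..6]=∅  "cabbbbb"
  [1..7]=∅  "abbbbbb"
  [0..7]={S}  "cabbbbbb"

S ∈ T[0,7] ⇒ YES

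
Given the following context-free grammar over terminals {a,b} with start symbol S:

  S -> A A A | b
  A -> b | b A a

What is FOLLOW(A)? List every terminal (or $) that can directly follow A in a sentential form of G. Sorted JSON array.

Compute FIRST by fixpoint:
pass 1:
  A via A→b: +{b}
  S via S→A A A: +{b}
  FIRST[S]={b}  FIRST[A]={b}
pass 2: (no change)
  FIRST[S]={b}  FIRST[A]={b}

FOLLOW iteration:
FOLLOW(S) := {$}
pass 1:
  A→b A a: FOLLOW(A) ⊇ FIRST(a) = {a}; new: +{a}
  S→A A A: FOLLOW(A) ⊇ FIRST(A) = {b}; new: +{b}
  S→A A A: FOLLOW(A) ⊇ FOLLOW(S) ⊇ {$}; new: +{$}
  S: {$}  A: {$,a,b}
pass 2: (stable)
  S: {$}  A: {$,a,b}

FOLLOW(A) = ["$", "a", "b"]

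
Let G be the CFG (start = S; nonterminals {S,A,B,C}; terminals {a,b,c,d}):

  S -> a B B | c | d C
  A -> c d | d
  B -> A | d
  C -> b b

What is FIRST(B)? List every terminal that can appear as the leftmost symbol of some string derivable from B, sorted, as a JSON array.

Compute FIRST by fixpoint:
[1]
  A via A→c d: +{c}
  A via A→d: +{d}
  B via B→A: +{c,d}
  C via C→b b: +{b}
  S via S→a B B: +{a}
  S via S→c: +{c}
  S via S→d C: +{d}
  S: {a,c,d}  A: {c,d}  B: {c,d}  C: {b}
[2] (stable)
  S: {a,c,d}  A: {c,d}  B: {c,d}  C: {b}

FIRST(B) = ["c", "d"]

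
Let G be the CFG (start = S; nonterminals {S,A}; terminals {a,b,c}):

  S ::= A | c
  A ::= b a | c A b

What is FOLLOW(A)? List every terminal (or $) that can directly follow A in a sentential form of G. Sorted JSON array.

FIRST sets, iterate to fixpoint:
[1]
  A via A→b a: +{b}
  A via A→c A b: +{c}
  S via S→A: +{b,c}
  FIRST[S]={b,c}  FIRST[A]={b,c}
[2] (stable)
  FIRST[S]={b,c}  FIRST[A]={b,c}

FOLLOW iteration:
seed FOLLOW(S) with $
pass 1:
  A→c A b: FOLLOW(A) ⊇ FIRST(b) = {b}; new: +{b}
  S→A: FOLLOW(A) ⊇ FOLLOW(S) ⊇ {$}; new: +{$}
  FOLLOW[S]={$}  FOLLOW[A]={$,b}
pass 2: — fixpoint
  FOLLOW[S]={$}  FOLLOW[A]={$,b}

FOLLOW(A) = ["$", "b"]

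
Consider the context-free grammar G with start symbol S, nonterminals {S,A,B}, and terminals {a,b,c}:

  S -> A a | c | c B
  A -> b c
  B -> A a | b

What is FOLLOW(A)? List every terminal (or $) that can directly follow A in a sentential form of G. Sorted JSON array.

FIRST iteration:
iter 1:
  A via A→b c: +{b}
  B via B→A a: +{b}
  S via S→A a: +{b}
  S via S→c: +{c}
  FIRST[S]={b,c}  FIRST[A]={b}  FIRST[B]={b}
iter 2: — fixpoint
  FIRST[S]={b,c}  FIRST[A]={b}  FIRST[B]={b}

FOLLOW sets:
initialize: $ ∈ FOLLOW(S)
iter 1:
  B→A a: FOLLOW(A) ⊇ FIRST(a) = {a}; new: +{a}
  S→c B: FOLLOW(B) ⊇ FOLLOW(S) ⊇ {$}; new: +{$}
  FOLLOW[S]={$}  FOLLOW[A]={a}  FOLLOW[B]={$}
iter 2: (stable)
  FOLLOW[S]={$}  FOLLOW[A]={a}  FOLLOW[B]={$}

FOLLOW(A) = ["a"]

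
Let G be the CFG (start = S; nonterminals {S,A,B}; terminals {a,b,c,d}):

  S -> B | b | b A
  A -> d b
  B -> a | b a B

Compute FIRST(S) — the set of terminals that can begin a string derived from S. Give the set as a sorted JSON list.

FIRST iteration:
iter 1:
  A via A→d b: +{d}
  B via B→a: +{a}
  B via B→b a B: +{b}
  S via S→B: +{a,b}
  FIRST[S]={a,b}  FIRST[A]={d}  FIRST[B]={a,b}
iter 2: (no change)
  FIRST[S]={a,b}  FIRST[A]={d}  FIRST[B]={a,b}

FIRST(S) = ["a", "b"]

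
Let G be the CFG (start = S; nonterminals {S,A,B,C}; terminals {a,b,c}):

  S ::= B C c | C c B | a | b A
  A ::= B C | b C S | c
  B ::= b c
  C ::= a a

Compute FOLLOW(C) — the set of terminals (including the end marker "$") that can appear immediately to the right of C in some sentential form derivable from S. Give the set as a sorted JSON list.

Compute FIRST by fixpoint:
round 1:
  A via A→b C S: +{b}
  A via A→c: +{c}
  B via B→b c: +{b}
  C via C→a a: +{a}
  S via S→B C c: +{b}
  S via S→C c B: +{a}
  S: {a,b}  A: {b,c}  B: {b}  C: {a}
round 2: (no change)
  S: {a,b}  A: {b,c}  B: {b}  C: {a}

FOLLOW iteration:
FOLLOW(S) := {$}
[1]
  A→B C: FOLLOW(B) ⊇ FIRST(C) = {a}; new: +{a}
  A→b C S: FOLLOW(C) ⊇ FIRST(S) = {a,b}; new: +{a,b}
  S→B C c: FOLLOW(C) ⊇ FIRST(c) = {c}; new: +{c}
  S→C c B: FOLLOW(B) ⊇ FOLLOW(S) ⊇ {$}; new: +{$}
  S→b A: FOLLOW(A) ⊇ FOLLOW(S) ⊇ {$}; new: +{$}
  FOLLOW(S)={$}  FOLLOW(A)={$}  FOLLOW(B)={$,a}  FOLLOW(C)={a,b,c}
[2]
  A→B C: FOLLOW(C) ⊇ FOLLOW(A) ⊇ {$}; new: +{$}
  FOLLOW(S)={$}  FOLLOW(A)={$}  FOLLOW(B)={$,a}  FOLLOW(C)={$,a,b,c}
[3] done
  FOLLOW(S)={$}  FOLLOW(A)={$}  FOLLOW(B)={$,a}  FOLLOW(C)={$,a,b,c}

FOLLOW(C) = ["$", "a", "b", "c"]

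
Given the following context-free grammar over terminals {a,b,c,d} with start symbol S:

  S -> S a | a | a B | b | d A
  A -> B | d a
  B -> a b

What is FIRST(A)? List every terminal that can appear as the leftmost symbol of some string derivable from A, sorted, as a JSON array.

FIRST sets, iterate to fixpoint:
round 1:
  A via A→d a: +{d}
  B via B→a b: +{a}
  S via S→a: +{a}
  S via S→b: +{b}
  S via S→d A: +{d}
  S: {a,b,d}  A: {d}  B: {a}
round 2:
  A via A→B: +{a}
  S: {a,b,d}  A: {a,d}  B: {a}
round 3: (stable)
  S: {a,b,d}  A: {a,d}  B: {a}

FIRST(A) = ["a", "d"]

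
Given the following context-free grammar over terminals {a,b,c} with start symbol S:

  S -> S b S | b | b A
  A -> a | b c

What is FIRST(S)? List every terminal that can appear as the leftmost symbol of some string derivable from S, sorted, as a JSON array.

FIRST sets, iterate to fixpoint:
iter 1:
  A via A→a: +{a}
  A via A→b c: +{b}
  S via S→b: +{b}
  FIRST(S)={b}  FIRST(A)={a,b}
iter 2: (no change)
  FIRST(S)={b}  FIRST(A)={a,b}

FIRST(S) = ["b"]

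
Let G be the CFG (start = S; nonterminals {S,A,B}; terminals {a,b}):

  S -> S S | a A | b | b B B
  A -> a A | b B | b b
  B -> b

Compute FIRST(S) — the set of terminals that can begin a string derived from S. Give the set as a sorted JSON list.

FIRST sets, iterate to fixpoint:
iter 1:
  A via A→a A: +{a}
  A via A→b B: +{b}
  B via B→b: +{b}
  S via S→a A: +{a}
  S via S→b: +{b}
  FIRST[S]={a,b}  FIRST[A]={a,b}  FIRST[B]={b}
iter 2: done
  FIRST[S]={a,b}  FIRST[A]={a,b}  FIRST[B]={b}

FIRST(S) = ["a", "b"]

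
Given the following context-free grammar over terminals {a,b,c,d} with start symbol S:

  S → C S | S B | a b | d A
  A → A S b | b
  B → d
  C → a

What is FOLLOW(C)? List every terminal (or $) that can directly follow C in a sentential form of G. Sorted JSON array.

Compute FIRST by fixpoint:
round 1:
  A via A→b: +{b}
  B via B→d: +{d}
  C via C→a: +{a}
  S via S→C S: +{a}
  S via S→d A: +{d}
  FIRST(S)={a,d}  FIRST(A)={b}  FIRST(B)={d}  FIRST(C)={a}
round 2: (stable)
  FIRST(S)={a,d}  FIRST(A)={b}  FIRST(B)={d}  FIRST(C)={a}

Compute FOLLOW by fixpoint:
FOLLOW(S) := {$}
iter 1:
  A→A S b: FOLLOW(A) ⊇ FIRST(S) = {a,d}; new: +{a,d}
  A→A S b: FOLLOW(S) ⊇ FIRST(b) = {b}; new: +{b}
  S→C S: FOLLOW(C) ⊇ FIRST(S) = {a,d}; new: +{a,d}
  S→S B: FOLLOW(S) ⊇ FIRST(B) = {d}; new: +{d}
  S→S B: FOLLOW(B) ⊇ FOLLOW(S) ⊇ {$,b,d}; new: +{$,b,d}
  S→d A: FOLLOW(A) ⊇ FOLLOW(S) ⊇ {$,b,d}; new: +{$,b}
  FOLLOW(S)={$,b,d}  FOLLOW(A)={$,a,b,d}  FOLLOW(B)={$,b,d}  FOLLOW(C)={a,d}
iter 2: done
  FOLLOW(S)={$,b,d}  FOLLOW(A)={$,a,b,d}  FOLLOW(B)={$,b,d}  FOLLOW(C)={a,d}

FOLLOW(C) = ["a", "d"]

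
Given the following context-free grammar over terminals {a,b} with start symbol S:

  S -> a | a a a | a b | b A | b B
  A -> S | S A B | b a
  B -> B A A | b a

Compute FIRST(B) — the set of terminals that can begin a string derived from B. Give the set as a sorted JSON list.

FIRST sets, iterate to fixpoint:
[1]
  A via A→b a: +{b}
  B via B→b a: +{b}
  S via S→a: +{a}
  S via S→b A: +{b}
  FIRST(S)={a,b}  FIRST(A)={b}  FIRST(B)={b}
[2]
  A via A→S: +{a}
  FIRST(S)={a,b}  FIRST(A)={a,b}  FIRST(B)={b}
[3] (stable)
  FIRST(S)={a,b}  FIRST(A)={a,b}  FIRST(B)={b}

FIRST(B) = ["b"]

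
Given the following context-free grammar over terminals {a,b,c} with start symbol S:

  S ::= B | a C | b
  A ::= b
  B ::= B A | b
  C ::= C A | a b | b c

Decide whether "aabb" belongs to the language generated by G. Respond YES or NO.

Convert to CNF:
  S -> B A | T0 C | b
  A -> b
  B -> B A | b
  C -> C A | T0 T1 | T1 T2
  T0 -> a
  T1 -> b
  T2 -> c

Fill CYK table bottom-up:
  [0..0]={T0}  "a"  orig:{}
  [1..1]={T0}  "a"  orig:{}
  [2..2]={A,B,S,T1}  "b"  orig:{A,B,S}
  [3..3]={A,B,S,T1}  "b"  orig:{A,B,S}
  [0..1]=∅  "aa"
  [1..2]={C}  "ab"
  [2..3]={B,S}  "bb"
  [0..2]={S}  "aab"
  [1..3]={C}  "abb"
  [0..3]={S}  "aabb"

S ∈ T[0,3] ⇒ YES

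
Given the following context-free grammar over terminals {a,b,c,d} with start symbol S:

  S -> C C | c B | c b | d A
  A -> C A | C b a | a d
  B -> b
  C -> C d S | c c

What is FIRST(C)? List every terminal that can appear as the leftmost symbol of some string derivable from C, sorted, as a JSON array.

FIRST sets, iterate to fixpoint:
[1]
  A via A→a d: +{a}
  B via B→b: +{b}
  C via C→c c: +{c}
  S via S→C C: +{c}
  S via S→d A: +{d}
  FIRST(S)={c,d}  FIRST(A)={a}  FIRST(B)={b}  FIRST(C)={c}
[2]
  A via A→C A: +{c}
  FIRST(S)={c,d}  FIRST(A)={a,c}  FIRST(B)={b}  FIRST(C)={c}
[3] (no change)
  FIRST(S)={c,d}  FIRST(A)={a,c}  FIRST(B)={b}  FIRST(C)={c}

FIRST(C) = ["c"]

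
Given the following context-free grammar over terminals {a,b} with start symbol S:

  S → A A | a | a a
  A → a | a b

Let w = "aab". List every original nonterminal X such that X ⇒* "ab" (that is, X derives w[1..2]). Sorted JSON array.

Convert to CNF:
  S -> A A | T0 T0 | a
  A -> T0 T1 | a
  T0 -> a
  T1 -> b

CYK table (by increasing span), restricted to cells inside w[1..2]:
  cell(1,1) a: {A,S,T0}  orig:{A,S}
  cell(2,2) b: {T1}  orig:{}
  cell(1,2) ab: {A}

Original NTs in T[1,2] deriving "ab": ["A"]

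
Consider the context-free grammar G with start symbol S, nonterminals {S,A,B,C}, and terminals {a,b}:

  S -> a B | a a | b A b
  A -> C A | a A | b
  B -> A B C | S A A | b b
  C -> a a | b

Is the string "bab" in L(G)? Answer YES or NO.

CNF form of G:
  S -> T0 B | T0 T0 | T1 X4
  A -> C A | T0 A | b
  B -> A X2 | S X3 | T1 T1
  C -> T0 T0 | b
  T0 -> a
  T1 -> b
  X2 -> B C
  X3 -> A A
  X4 -> A T1

CYK fill:
  cell(0,0) b: {A,C,T1}  orig:{A,C}
  cell(1,1) a: {T0}  orig:{}
  cell(2,2) b: {A,C,T1}  orig:{A,C}
  cell(0,1) ba: ∅
  cell(1,2) ab: {A}
  cell(0,2) bab: {A,X3}  orig:{A}

S ∉ T[0,2] ⇒ NO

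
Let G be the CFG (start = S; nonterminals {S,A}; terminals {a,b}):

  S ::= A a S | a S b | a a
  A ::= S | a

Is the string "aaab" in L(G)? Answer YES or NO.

CNF form of G:
  S -> A X4 | T0 T0 | T0 X5
  A -> A X2 | T0 T0 | T0 X3 | a
  T0 -> a
  T1 -> b
  X2 -> T0 S
  X3 -> S T1
  X4 -> T0 S
  X5 -> S T1

CYK fill:
  T[0,0] 'a' = {A,T0}  orig:{A}
  T[1,1] 'a' = {A,T0}  orig:{A}
  T[2,2] 'a' = {A,T0}  orig:{A}
  T[3,3] 'b' = {T1}  orig:{}
  T[0,1] 'aa' = {A,S}
  T[1,2] 'aa' = {A,S}
  T[2,3] 'ab' = ∅
  T[0,2] 'aaa' = {X2,X4}  orig:{}
  T[1,3] 'aab' = {X3,X5}  orig:{}
  T[0,3] 'aaab' = {A,S}

S ∈ T[0,3] ⇒ YES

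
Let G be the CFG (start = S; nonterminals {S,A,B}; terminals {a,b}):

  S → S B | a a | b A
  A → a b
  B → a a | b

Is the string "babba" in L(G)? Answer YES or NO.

CNF form of G:
  S -> S B | T0 T0 | T1 A
  A -> T0 T1
  B -> T0 T0 | b
  T0 -> a
  T1 -> b

CYK table (by increasing span):
  [0..0]={B,T1}  "b"  orig:{B}
  [1..1]={T0}  "a"  orig:{}
  [2..2]={B,T1}  "b"  orig:{B}
  [3..3]={B,T1}  "b"  orig:{B}
  [4..4]={T0}  "a"  orig:{}
  [0..1]=∅  "ba"
  [1..2]={A}  "ab"
  [2..3]=∅  "bb"
  [3..4]=∅  "ba"
  [0..2]={S}  "bab"
  [1..3]=∅  "abb"
  [2..4]=∅  "bba"
  [0..3]={S}  "babb"
  [1..4]=∅  "abba"
  [0..4]=∅  "babba"

S ∉ T[0,4] ⇒ NO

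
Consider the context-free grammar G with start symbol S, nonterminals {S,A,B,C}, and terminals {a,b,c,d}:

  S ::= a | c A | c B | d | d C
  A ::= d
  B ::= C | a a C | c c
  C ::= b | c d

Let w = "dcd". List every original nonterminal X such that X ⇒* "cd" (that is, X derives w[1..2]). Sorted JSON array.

CNF form of G:
  S -> T1 A | T1 B | T2 C | a | d
  A -> d
  B -> T0 X3 | T1 T1 | T1 T2 | b
  C -> T1 T2 | b
  T0 -> a
  T1 -> c
  T2 -> d
  X3 -> T0 C

Fill CYK table bottom-up (cells [i..j] with 1 ≤ i ≤ j ≤ 2 only):
  cell(1,1) c: {T1}  orig:{}
  cell(2,2) d: {A,S,T2}  orig:{A,S}
  cell(1,2) cd: {B,C,S}

Original NTs in T[1,2] deriving "cd": ["B", "C", "S"]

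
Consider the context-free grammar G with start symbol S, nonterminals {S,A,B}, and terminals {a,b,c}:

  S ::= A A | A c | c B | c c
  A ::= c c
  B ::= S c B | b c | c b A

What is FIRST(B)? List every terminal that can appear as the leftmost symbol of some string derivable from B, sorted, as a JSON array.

FIRST iteration:
pass 1:
  A via A→c c: +{c}
  B via B→b c: +{b}
  B via B→c b A: +{c}
  S via S→A A: +{c}
  FIRST[S]={c}  FIRST[A]={c}  FIRST[B]={b,c}
pass 2: (no change)
  FIRST[S]={c}  FIRST[A]={c}  FIRST[B]={b,c}

FIRST(B) = ["b", "c"]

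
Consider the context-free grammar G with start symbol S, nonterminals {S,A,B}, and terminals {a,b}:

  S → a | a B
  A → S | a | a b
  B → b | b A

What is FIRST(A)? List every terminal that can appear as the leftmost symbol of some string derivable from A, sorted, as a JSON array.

FIRST iteration:
pass 1:
  A via A→a: +{a}
  B via B→b: +{b}
  S via S→a: +{a}
  FIRST(S)={a}  FIRST(A)={a}  FIRST(B)={b}
pass 2: (stable)
  FIRST(S)={a}  FIRST(A)={a}  FIRST(B)={b}

FIRST(A) = ["a"]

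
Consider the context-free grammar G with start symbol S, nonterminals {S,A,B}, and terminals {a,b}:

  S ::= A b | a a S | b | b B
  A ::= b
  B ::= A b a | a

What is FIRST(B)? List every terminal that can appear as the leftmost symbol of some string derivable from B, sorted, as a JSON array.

FIRST sets, iterate to fixpoint:
iter 1:
  A via A→b: +{b}
  B via B→A b a: +{b}
  B via B→a: +{a}
  S via S→A b: +{b}
  S via S→a a S: +{a}
  S: {a,b}  A: {b}  B: {a,b}
iter 2: done
  S: {a,b}  A: {b}  B: {a,b}

FIRST(B) = ["a", "b"]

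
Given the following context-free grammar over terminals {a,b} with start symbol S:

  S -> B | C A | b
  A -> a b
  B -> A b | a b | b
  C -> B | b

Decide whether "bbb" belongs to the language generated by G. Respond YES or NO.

Convert to CNF:
  S -> A T1 | C A | T0 T1 | b
  A -> T0 T1
  B -> A T1 | T0 T1 | b
  C -> A T1 | T0 T1 | b
  T0 -> a
  T1 -> b

Fill CYK table bottom-up:
  T[0,0] 'b' = {B,C,S,T1}  orig:{B,C,S}
  T[1,1] 'b' = {B,C,S,T1}  orig:{B,C,S}
  T[2,2] 'b' = {B,C,S,T1}  orig:{B,C,S}
  T[0,1] 'bb' = ∅
  T[1,2] 'bb' = ∅
  T[0,2] 'bbb' = ∅

S ∉ T[0,2] ⇒ NO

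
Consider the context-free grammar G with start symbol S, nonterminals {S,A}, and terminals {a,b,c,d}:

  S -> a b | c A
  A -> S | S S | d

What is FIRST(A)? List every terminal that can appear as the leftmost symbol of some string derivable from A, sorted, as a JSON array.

FIRST iteration:
iter 1:
  A via A→d: +{d}
  S via S→a b: +{a}
  S via S→c A: +{c}
  FIRST[S]={a,c}  FIRST[A]={d}
iter 2:
  A via A→S: +{a,c}
  FIRST[S]={a,c}  FIRST[A]={a,c,d}
iter 3: done
  FIRST[S]={a,c}  FIRST[A]={a,c,d}

FIRST(A) = ["a", "c", "d"]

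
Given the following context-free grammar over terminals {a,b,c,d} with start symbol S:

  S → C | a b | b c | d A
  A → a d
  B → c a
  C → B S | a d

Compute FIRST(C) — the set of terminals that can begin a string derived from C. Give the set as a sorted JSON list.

FIRST sets, iterate to fixpoint:
[1]
  A via A→a d: +{a}
  B via B→c a: +{c}
  C via C→B S: +{c}
  C via C→a d: +{a}
  S via S→C: +{a,c}
  S via S→b c: +{b}
  S via S→d A: +{d}
  FIRST[S]={a,b,c,d}  FIRST[A]={a}  FIRST[B]={c}  FIRST[C]={a,c}
[2] (stable)
  FIRST[S]={a,b,c,d}  FIRST[A]={a}  FIRST[B]={c}  FIRST[C]={a,c}

FIRST(C) = ["a", "c"]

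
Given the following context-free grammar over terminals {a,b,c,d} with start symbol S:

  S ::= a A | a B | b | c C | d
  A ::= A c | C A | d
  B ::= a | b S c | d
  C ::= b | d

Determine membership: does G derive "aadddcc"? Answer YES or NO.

CNF form of G:
  S -> T0 C | T2 A | T2 B | b | d
  A -> A T0 | C A | d
  B -> T1 X3 | a | d
  C -> b | d
  T0 -> c
  T1 -> b
  T2 -> a
  X3 -> S T0

CYK table (by increasing span):
  [0..0]={B,T2}  "a"  orig:{B}
  [1..1]={B,T2}  "a"  orig:{B}
  [2..2]={A,B,C,S}  "d"
  [3..3]={A,B,C,S}  "d"
  [4..4]={A,B,C,S}  "d"
  [5..5]={T0}  "c"  orig:{}
  [6..6]={T0}  "c"  orig:{}
  [0..1]={S}  "aa"
  [1..2]={S}  "ad"
  [2..3]={A}  "dd"
  [3..4]={A}  "dd"
  [4..5]={A,X3}  "dc"  orig:{A}
  [5..6]=∅  "cc"
  [0..2]=∅  "aad"
  [1..3]={S}  "add"
  [2..4]={A}  "ddd"
  [3..5]={A}  "ddc"
  [4..6]={A}  "dcc"
  [0..3]=∅  "aadd"
  [1..4]={S}  "addd"
  [2..5]={A}  "dddc"
  [3..6]={A}  "ddcc"
  [0..4]=∅  "aaddd"
  [1..5]={S,X3}  "adddc"  orig:{S}
  [2..6]={A}  "dddcc"
  [0..5]=∅  "aadddc"
  [1..6]={S,X3}  "adddcc"  orig:{S}
  [0..6]=∅  "aadddcc"

S ∉ T[0,6] ⇒ NO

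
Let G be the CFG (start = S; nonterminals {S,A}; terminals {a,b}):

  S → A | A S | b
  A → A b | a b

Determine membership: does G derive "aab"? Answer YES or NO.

Convert to CNF:
  S -> A S | A T0 | T1 T0 | b
  A -> A T0 | T1 T0
  T0 -> b
  T1 -> a

Fill CYK table bottom-up:
  T[0,0] 'a' = {T1}  orig:{}
  T[1,1] 'a' = {T1}  orig:{}
  T[2,2] 'b' = {S,T0}  orig:{S}
  T[0,1] 'aa' = ∅
  T[1,2] 'ab' = {A,S}
  T[0,2] 'aab' = ∅

S ∉ T[0,2] ⇒ NO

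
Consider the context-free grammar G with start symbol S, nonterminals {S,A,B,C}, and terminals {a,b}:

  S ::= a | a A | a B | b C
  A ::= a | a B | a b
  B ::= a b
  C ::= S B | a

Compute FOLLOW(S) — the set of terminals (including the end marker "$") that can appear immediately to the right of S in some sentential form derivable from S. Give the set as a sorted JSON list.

FIRST iteration:
iter 1:
  A via A→a: +{a}
  B via B→a b: +{a}
  C via C→a: +{a}
  S via S→a: +{a}
  S via S→b C: +{b}
  S: {a,b}  A: {a}  B: {a}  C: {a}
iter 2:
  C via C→S B: +{b}
  S: {a,b}  A: {a}  B: {a}  C: {a,b}
iter 3: done
  S: {a,b}  A: {a}  B: {a}  C: {a,b}

FOLLOW iteration:
initialize: $ ∈ FOLLOW(S)
pass 1:
  C→S B: FOLLOW(S) ⊇ FIRST(B) = {a}; new: +{a}
  S→a A: FOLLOW(A) ⊇ FOLLOW(S) ⊇ {$,a}; new: +{$,a}
  S→a B: FOLLOW(B) ⊇ FOLLOW(S) ⊇ {$,a}; new: +{$,a}
  S→b C: FOLLOW(C) ⊇ FOLLOW(S) ⊇ {$,a}; new: +{$,a}
  S: {$,a}  A: {$,a}  B: {$,a}  C: {$,a}
pass 2: (no change)
  S: {$,a}  A: {$,a}  B: {$,a}  C: {$,a}

FOLLOW(S) = ["$", "a"]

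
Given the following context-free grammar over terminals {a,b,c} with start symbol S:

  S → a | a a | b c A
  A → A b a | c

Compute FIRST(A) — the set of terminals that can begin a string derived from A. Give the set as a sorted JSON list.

FIRST sets, iterate to fixpoint:
round 1:
  A via A→c: +{c}
  S via S→a: +{a}
  S via S→b c A: +{b}
  S: {a,b}  A: {c}
round 2: (stable)
  S: {a,b}  A: {c}

FIRST(A) = ["c"]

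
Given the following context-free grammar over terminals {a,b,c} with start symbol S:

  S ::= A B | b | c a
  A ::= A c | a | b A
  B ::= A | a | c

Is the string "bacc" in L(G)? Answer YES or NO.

CNF form of G:
  S -> A B | T0 T2 | b
  A -> A T0 | T1 A | a
  B -> A T0 | T1 A | a | c
  T0 -> c
  T1 -> b
  T2 -> a

CYK fill:
  cell(0,0) b: {S,T1}  orig:{S}
  cell(1,1) a: {A,B,T2}  orig:{A,B}
  cell(2,2) c: {B,T0}  orig:{B}
  cell(3,3) c: {B,T0}  orig:{B}
  cell(0,1) ba: {A,B}
  cell(1,2) ac: {A,B,S}
  cell(2,3) cc: ∅
  cell(0,2) bac: {A,B,S}
  cell(1,3) acc: {A,B,S}
  cell(0,3) bacc: {A,B,S}

S ∈ T[0,3] ⇒ YES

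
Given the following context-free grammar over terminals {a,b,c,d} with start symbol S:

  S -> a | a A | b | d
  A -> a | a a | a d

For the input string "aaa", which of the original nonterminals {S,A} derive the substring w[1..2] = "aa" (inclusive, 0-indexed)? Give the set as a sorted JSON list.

Convert to CNF:
  S -> T0 A | a | b | d
  A -> T0 T0 | T0 T1 | a
  T0 -> a
  T1 -> d

Fill CYK table bottom-up — only the sub-triangle for w[1..2]:
  cell(1,1) a: {A,S,T0}  orig:{A,S}
  cell(2,2) a: {A,S,T0}  orig:{A,S}
  cell(1,2) aa: {A,S}

Original NTs in T[1,2] deriving "aa": ["A", "S"]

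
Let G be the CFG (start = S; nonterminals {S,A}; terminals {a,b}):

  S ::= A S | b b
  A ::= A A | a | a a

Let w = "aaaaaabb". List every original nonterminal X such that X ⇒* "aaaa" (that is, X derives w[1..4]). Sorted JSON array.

Convert to CNF:
  S -> A S | T1 T1
  A -> A A | T0 T0 | a
  T0 -> a
  T1 -> b

CYK fill — only the sub-triangle for w[1..4]:
  T[1,1] 'a' = {A,T0}  orig:{A}
  T[2,2] 'a' = {A,T0}  orig:{A}
  T[3,3] 'a' = {A,T0}  orig:{A}
  T[4,4] 'a' = {A,T0}  orig:{A}
  T[1,2] 'aa' = {A}
  T[2,3] 'aa' = {A}
  T[3,4] 'aa' = {A}
  T[1,3] 'aaa' = {A}
  T[2,4] 'aaa' = {A}
  T[1,4] 'aaaa' = {A}

Original NTs in T[1,4] deriving "aaaa": ["A"]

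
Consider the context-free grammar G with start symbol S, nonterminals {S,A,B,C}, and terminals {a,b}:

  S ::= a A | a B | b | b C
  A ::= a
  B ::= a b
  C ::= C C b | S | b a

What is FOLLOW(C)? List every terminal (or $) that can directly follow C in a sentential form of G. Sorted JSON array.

Compute FIRST by fixpoint:
round 1:
  A via A→a: +{a}
  B via B→a b: +{a}
  C via C→b a: +{b}
  S via S→a A: +{a}
  S via S→b: +{b}
  S: {a,b}  A: {a}  B: {a}  C: {b}
round 2:
  C via C→S: +{a}
  S: {a,b}  A: {a}  B: {a}  C: {a,b}
round 3: done
  S: {a,b}  A: {a}  B: {a}  C: {a,b}

FOLLOW iteration:
FOLLOW(S) := {$}
pass 1:
  C→C C b: FOLLOW(C) ⊇ FIRST(C) = {a,b}; new: +{a,b}
  C→S: FOLLOW(S) ⊇ FOLLOW(C) ⊇ {a,b}; new: +{a,b}
  S→a A: FOLLOW(A) ⊇ FOLLOW(S) ⊇ {$,a,b}; new: +{$,a,b}
  S→a B: FOLLOW(B) ⊇ FOLLOW(S) ⊇ {$,a,b}; new: +{$,a,b}
  S→b C: FOLLOW(C) ⊇ FOLLOW(S) ⊇ {$,a,b}; new: +{$}
  S: {$,a,b}  A: {$,a,b}  B: {$,a,b}  C: {$,a,b}
pass 2: (no change)
  S: {$,a,b}  A: {$,a,b}  B: {$,a,b}  C: {$,a,b}

FOLLOW(C) = ["$", "a", "b"]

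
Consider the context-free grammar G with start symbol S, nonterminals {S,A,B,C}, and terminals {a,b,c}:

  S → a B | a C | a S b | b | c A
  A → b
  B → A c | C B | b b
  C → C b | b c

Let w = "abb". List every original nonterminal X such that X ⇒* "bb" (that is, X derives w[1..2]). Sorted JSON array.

Convert to CNF:
  S -> T0 A | T2 B | T2 C | T2 X3 | b
  A -> b
  B -> A T0 | C B | T1 T1
  C -> C T1 | T1 T0
  T0 -> c
  T1 -> b
  T2 -> a
  X3 -> S T1

Fill CYK table bottom-up, restricted to cells inside w[1..2]:
  T[1,1] 'b' = {A,S,T1}  orig:{A,S}
  T[2,2] 'b' = {A,S,T1}  orig:{A,S}
  T[1,2] 'bb' = {B,X3}  orig:{B}

Original NTs in T[1,2] deriving "bb": ["B"]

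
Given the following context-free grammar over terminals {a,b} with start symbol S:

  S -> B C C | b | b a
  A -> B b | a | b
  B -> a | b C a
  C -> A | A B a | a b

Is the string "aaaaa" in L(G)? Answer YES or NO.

CNF form of G:
  S -> B X4 | T0 T1 | b
  A -> B T0 | a | b
  B -> T0 X2 | a
  C -> A X3 | B T0 | T1 T0 | a | b
  T0 -> b
  T1 -> a
  X2 -> C T1
  X3 -> B T1
  X4 -> C C

Fill CYK table bottom-up:
  cell(0,0) a: {A,B,C,T1}  orig:{A,B,C}
  cell(1,1) a: {A,B,C,T1}  orig:{A,B,C}
  cell(2,2) a: {A,B,C,T1}  orig:{A,B,C}
  cell(3,3) a: {A,B,C,T1}  orig:{A,B,C}
  cell(4,4) a: {A,B,C,T1}  orig:{A,B,C}
  cell(0,1) aa: {X2,X3,X4}  orig:{}
  cell(1,2) aa: {X2,X3,X4}  orig:{}
  cell(2,3) aa: {X2,X3,X4}  orig:{}
  cell(3,4) aa: {X2,X3,X4}  orig:{}
  cell(0,2) aaa: {C,S}
  cell(1,3) aaa: {C,S}
  cell(2,4) aaa: {C,S}
  cell(0,3) aaaa: {X2,X4}  orig:{}
  cell(1,4) aaaa: {X2,X4}  orig:{}
  cell(0,4) aaaaa: {S}

S ∈ T[0,4] ⇒ YES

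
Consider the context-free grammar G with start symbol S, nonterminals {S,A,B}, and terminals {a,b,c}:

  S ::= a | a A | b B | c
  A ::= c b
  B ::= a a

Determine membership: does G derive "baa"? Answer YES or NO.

CNF form of G:
  S -> T1 B | T2 A | a | c
  A -> T0 T1
  B -> T2 T2
  T0 -> c
  T1 -> b
  T2 -> a

CYK fill:
  T[0,0] 'b' = {T1}  orig:{}
  T[1,1] 'a' = {S,T2}  orig:{S}
  T[2,2] 'a' = {S,T2}  orig:{S}
  T[0,1] 'ba' = ∅
  T[1,2] 'aa' = {B}
  T[0,2] 'baa' = {S}

S ∈ T[0,2] ⇒ YES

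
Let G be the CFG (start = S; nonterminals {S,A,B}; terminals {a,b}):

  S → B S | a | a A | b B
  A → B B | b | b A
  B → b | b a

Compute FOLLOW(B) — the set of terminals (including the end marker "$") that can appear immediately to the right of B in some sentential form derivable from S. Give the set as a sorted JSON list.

FIRST sets, iterate to fixpoint:
round 1:
  A via A→b: +{b}
  B via B→b: +{b}
  S via S→B S: +{b}
  S via S→a: +{a}
  S: {a,b}  A: {b}  B: {b}
round 2: — fixpoint
  S: {a,b}  A: {b}  B: {b}

FOLLOW iteration:
initialize: $ ∈ FOLLOW(S)
[1]
  A→B B: FOLLOW(B) ⊇ FIRST(B) = {b}; new: +{b}
  S→B S: FOLLOW(B) ⊇ FIRST(S) = {a,b}; new: +{a}
  S→a A: FOLLOW(A) ⊇ FOLLOW(S) ⊇ {$}; new: +{$}
  S→b B: FOLLOW(B) ⊇ FOLLOW(S) ⊇ {$}; new: +{$}
  S: {$}  A: {$}  B: {$,a,b}
[2] (no change)
  S: {$}  A: {$}  B: {$,a,b}

FOLLOW(B) = ["$", "a", "b"]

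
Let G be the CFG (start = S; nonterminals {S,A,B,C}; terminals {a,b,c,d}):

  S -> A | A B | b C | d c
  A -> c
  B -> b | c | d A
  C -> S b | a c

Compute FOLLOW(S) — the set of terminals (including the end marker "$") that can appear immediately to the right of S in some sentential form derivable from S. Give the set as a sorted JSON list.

Compute FIRST by fixpoint:
pass 1:
  A via A→c: +{c}
  B via B→b: +{b}
  B via B→c: +{c}
  B via B→d A: +{d}
  C via C→a c: +{a}
  S via S→A: +{c}
  S via S→b C: +{b}
  S via S→d c: +{d}
  S: {b,c,d}  A: {c}  B: {b,c,d}  C: {a}
pass 2:
  C via C→S b: +{b,c,d}
  S: {b,c,d}  A: {c}  B: {b,c,d}  C: {a,b,c,d}
pass 3: — fixpoint
  S: {b,c,d}  A: {c}  B: {b,c,d}  C: {a,b,c,d}

FOLLOW sets:
seed FOLLOW(S) with $
round 1:
  C→S b: FOLLOW(S) ⊇ FIRST(b) = {b}; new: +{b}
  S→A: FOLLOW(A) ⊇ FOLLOW(S) ⊇ {$,b}; new: +{$,b}
  S→A B: FOLLOW(A) ⊇ FIRST(B) = {b,c,d}; new: +{c,d}
  S→A B: FOLLOW(B) ⊇ FOLLOW(S) ⊇ {$,b}; new: +{$,b}
  S→b C: FOLLOW(C) ⊇ FOLLOW(S) ⊇ {$,b}; new: +{$,b}
  FOLLOW(S)={$,b}  FOLLOW(A)={$,b,c,d}  FOLLOW(B)={$,b}  FOLLOW(C)={$,b}
round 2: (stable)
  FOLLOW(S)={$,b}  FOLLOW(A)={$,b,c,d}  FOLLOW(B)={$,b}  FOLLOW(C)={$,b}

FOLLOW(S) = ["$", "b"]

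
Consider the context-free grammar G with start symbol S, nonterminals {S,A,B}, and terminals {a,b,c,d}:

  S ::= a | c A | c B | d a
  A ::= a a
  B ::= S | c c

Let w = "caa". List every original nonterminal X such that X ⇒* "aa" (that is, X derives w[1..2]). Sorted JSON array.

Convert to CNF:
  S -> T1 A | T1 B | T2 T0 | a
  A -> T0 T0
  B -> T1 A | T1 B | T1 T1 | T2 T0 | a
  T0 -> a
  T1 -> c
  T2 -> d

CYK fill — only the sub-triangle for w[1..2]:
  [1..1]={B,S,T0}  "a"  orig:{B,S}
  [2..2]={B,S,T0}  "a"  orig:{B,S}
  [1..2]={A}  "aa"

Original NTs in T[1,2] deriving "aa": ["A"]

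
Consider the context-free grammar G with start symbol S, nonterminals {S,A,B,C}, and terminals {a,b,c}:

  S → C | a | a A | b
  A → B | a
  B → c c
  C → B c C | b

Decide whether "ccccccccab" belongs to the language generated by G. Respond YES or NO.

Convert to CNF:
  S -> B X3 | T1 A | a | b
  A -> T0 T0 | a
  B -> T0 T0
  C -> B X2 | b
  T0 -> c
  T1 -> a
  X2 -> T0 C
  X3 -> T0 C

Fill CYK table bottom-up:
  cell(0,0) c: {T0}  orig:{}
  cell(1,1) c: {T0}  orig:{}
  cell(2,2) c: {T0}  orig:{}
  cell(3,3) c: {T0}  orig:{}
  cell(4,4) c: {T0}  orig:{}
  cell(5,5) c: {T0}  orig:{}
  cell(6,6) c: {T0}  orig:{}
  cell(7,7) c: {T0}  orig:{}
  cell(8,8) a: {A,S,T1}  orig:{A,S}
  cell(9,9) b: {C,S}
  cell(0,1) cc: {A,B}
  cell(1,2) cc: {A,B}
  cell(2,3) cc: {A,B}
  cell(3,4) cc: {A,B}
  cell(4,5) cc: {A,B}
  cell(5,6) cc: {A,B}
  cell(6,7) cc: {A,B}
  cell(7,8) ca: ∅
  cell(8,9) ab: ∅
  cell(0,2) ccc: ∅
  cell(1,3) ccc: ∅
  cell(2,4) ccc: ∅
  cell(3,5) ccc: ∅
  cell(4,6) ccc: ∅
  cell(5,7) ccc: ∅
  cell(6,8) cca: ∅
  cell(7,9) cab: ∅
  cell(0,3) cccc: ∅
  cell(1,4) cccc: ∅
  cell(2,5) cccc: ∅
  cell(3,6) cccc: ∅
  cell(4,7) cccc: ∅
  cell(5,8) ccca: ∅
  cell(6,9) ccab: ∅
  cell(0,4) ccccc: ∅
  cell(1,5) ccccc: ∅
  cell(2,6) ccccc: ∅
  cell(3,7) ccccc: ∅
  cell(4,8) cccca: ∅
  cell(5,9) cccab: ∅
  cell(0,5) cccccc: ∅
  cell(1,6) cccccc: ∅
  cell(2,7) cccccc: ∅
  cell(3,8) ccccca: ∅
  cell(4,9) ccccab: ∅
  cell(0,6) ccccccc: ∅
  cell(1,7) ccccccc: ∅
  cell(2,8) cccccca: ∅
  cell(3,9) cccccab: ∅
  cell(0,7) cccccccc: ∅
  cell(1,8) ccccccca: ∅
  cell(2,9) ccccccab: ∅
  cell(0,8) cccccccca: ∅
  cell(1,9) cccccccab: ∅
  cell(0,9) ccccccccab: ∅

S ∉ T[0,9] ⇒ NO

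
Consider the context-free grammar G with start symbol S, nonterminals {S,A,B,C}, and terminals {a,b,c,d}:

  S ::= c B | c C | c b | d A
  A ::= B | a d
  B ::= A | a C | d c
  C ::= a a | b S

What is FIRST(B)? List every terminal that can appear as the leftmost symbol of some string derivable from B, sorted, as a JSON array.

FIRST iteration:
pass 1:
  A via A→a d: +{a}
  B via B→A: +{a}
  B via B→d c: +{d}
  C via C→a a: +{a}
  C via C→b S: +{b}
  S via S→c B: +{c}
  S via S→d A: +{d}
  S: {c,d}  A: {a}  B: {a,d}  C: {a,b}
pass 2:
  A via A→B: +{d}
  S: {c,d}  A: {a,d}  B: {a,d}  C: {a,b}
pass 3: — fixpoint
  S: {c,d}  A: {a,d}  B: {a,d}  C: {a,b}

FIRST(B) = ["a", "d"]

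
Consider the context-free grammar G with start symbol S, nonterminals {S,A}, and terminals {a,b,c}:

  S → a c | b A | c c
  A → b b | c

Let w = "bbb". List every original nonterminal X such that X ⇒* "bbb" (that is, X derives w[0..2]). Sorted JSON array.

CNF form of G:
  S -> T0 A | T1 T2 | T2 T2
  A -> T0 T0 | c
  T0 -> b
  T1 -> a
  T2 -> c

CYK table (by increasing span) — only the sub-triangle for w[0..2]:
  cell(0,0) b: {T0}  orig:{}
  cell(1,1) b: {T0}  orig:{}
  cell(2,2) b: {T0}  orig:{}
  cell(0,1) bb: {A}
  cell(1,2) bb: {A}
  cell(0,2) bbb: {S}

Original NTs in T[0,2] deriving "bbb": ["S"]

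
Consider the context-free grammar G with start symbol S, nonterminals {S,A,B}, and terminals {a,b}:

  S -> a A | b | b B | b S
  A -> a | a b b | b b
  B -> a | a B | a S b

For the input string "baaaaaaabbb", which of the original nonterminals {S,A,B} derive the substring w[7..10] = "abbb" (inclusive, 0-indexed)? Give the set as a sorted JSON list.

CNF form of G:
  S -> T0 A | T1 B | T1 S | b
  A -> T0 X2 | T1 T1 | a
  B -> T0 B | T0 X3 | a
  T0 -> a
  T1 -> b
  X2 -> T1 T1
  X3 -> S T1

CYK fill (cells [i..j] with 7 ≤ i ≤ j ≤ 10 only):
  [7..7]={A,B,T0}  "a"  orig:{A,B}
  [8..8]={S,T1}  "b"  orig:{S}
  [9..9]={S,T1}  "b"  orig:{S}
  [10..10]={S,T1}  "b"  orig:{S}
  [7..8]=∅  "ab"
  [8..9]={A,S,X2,X3}  "bb"  orig:{A,S}
  [9..10]={A,S,X2,X3}  "bb"  orig:{A,S}
  [7..9]={A,B,S}  "abb"
  [8..10]={S,X3}  "bbb"  orig:{S}
  [7..10]={B,X3}  "abbb"  orig:{B}

Original NTs in T[7,10] deriving "abbb": ["B"]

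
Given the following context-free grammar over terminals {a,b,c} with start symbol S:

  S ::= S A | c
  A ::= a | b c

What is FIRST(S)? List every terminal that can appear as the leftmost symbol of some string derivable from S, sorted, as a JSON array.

Compute FIRST by fixpoint:
pass 1:
  A via A→a: +{a}
  A via A→b c: +{b}
  S via S→c: +{c}
  S: {c}  A: {a,b}
pass 2: (no change)
  S: {c}  A: {a,b}

FIRST(S) = ["c"]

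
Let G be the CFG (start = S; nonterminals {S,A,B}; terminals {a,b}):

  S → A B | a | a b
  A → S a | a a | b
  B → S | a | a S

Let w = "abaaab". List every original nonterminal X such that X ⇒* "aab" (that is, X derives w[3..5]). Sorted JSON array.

Convert to CNF:
  S -> A B | T0 T1 | a
  A -> S T0 | T0 T0 | b
  B -> A B | T0 S | T0 T1 | a
  T0 -> a
  T1 -> b

Fill CYK table bottom-up (cells [i..j] with 3 ≤ i ≤ j ≤ 5 only):
  cell(3,3) a: {B,S,T0}  orig:{B,S}
  cell(4,4) a: {B,S,T0}  orig:{B,S}
  cell(5,5) b: {A,T1}  orig:{A}
  cell(3,4) aa: {A,B}
  cell(4,5) ab: {B,S}
  cell(3,5) aab: {B}

Original NTs in T[3,5] deriving "aab": ["B"]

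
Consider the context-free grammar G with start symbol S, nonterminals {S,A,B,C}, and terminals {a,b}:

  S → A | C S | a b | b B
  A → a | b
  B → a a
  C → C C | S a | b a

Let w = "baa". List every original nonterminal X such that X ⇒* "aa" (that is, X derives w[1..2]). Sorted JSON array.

Convert to CNF:
  S -> C S | T0 T1 | T1 B | a | b
  A -> a | b
  B -> T0 T0
  C -> C C | S T0 | T1 T0
  T0 -> a
  T1 -> b

CYK fill (cells [i..j] with 1 ≤ i ≤ j ≤ 2 only):
  [1..1]={A,S,T0}  "a"  orig:{A,S}
  [2..2]={A,S,T0}  "a"  orig:{A,S}
  [1..2]={B,C}  "aa"

Original NTs in T[1,2] deriving "aa": ["B", "C"]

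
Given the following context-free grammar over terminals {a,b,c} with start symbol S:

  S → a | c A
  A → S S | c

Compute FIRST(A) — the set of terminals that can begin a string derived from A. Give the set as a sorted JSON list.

FIRST iteration:
iter 1:
  A via A→c: +{c}
  S via S→a: +{a}
  S via S→c A: +{c}
  FIRST[S]={a,c}  FIRST[A]={c}
iter 2:
  A via A→S S: +{a}
  FIRST[S]={a,c}  FIRST[A]={a,c}
iter 3: (no change)
  FIRST[S]={a,c}  FIRST[A]={a,c}

FIRST(A) = ["a", "c"]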